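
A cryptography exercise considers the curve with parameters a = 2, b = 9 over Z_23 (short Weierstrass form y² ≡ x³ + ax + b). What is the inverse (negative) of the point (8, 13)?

(8, 10)

-(8, 13) = (8, -13 mod 23) = (8, 10).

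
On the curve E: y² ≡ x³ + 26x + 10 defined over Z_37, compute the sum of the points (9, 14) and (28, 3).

(3, 2)

(9, 14) + (28, 3). λ = (3 - 14)/(28 - 9) ≡ 26/19 mod 37. 19⁻¹ ≡ 2 (mod 37), so λ ≡ 15.
  x = λ² - 9 - 28 = 225 - 37 ≡ 3; y = λ·(9 - 3) - 14 ≡ 2. → (3, 2)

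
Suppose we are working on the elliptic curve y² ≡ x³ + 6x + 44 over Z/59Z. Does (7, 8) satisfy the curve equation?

no

y² = 8² ≡ 5; x³ + 6x + 44 = 429 ≡ 16 (mod 59). 5 ≠ 16.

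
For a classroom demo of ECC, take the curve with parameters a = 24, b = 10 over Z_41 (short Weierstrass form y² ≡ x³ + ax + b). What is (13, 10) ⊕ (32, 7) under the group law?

(13, 10) + (32, 7). λ = (7 - 10)/(32 - 13) ≡ 38/19 mod 41. 19⁻¹ ≡ 13 (mod 41), so λ ≡ 2.
  x = λ² - 13 - 32 = 4 - 45 ≡ 0; y = λ·(13 - 0) - 10 ≡ 16. → (0, 16)

(0, 16)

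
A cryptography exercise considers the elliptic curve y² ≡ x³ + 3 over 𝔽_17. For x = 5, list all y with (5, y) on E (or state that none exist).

3, 14

x³ + 0x + 3 = 128 ≡ 9 (mod 17).
Square roots of 9 mod 17: 3 and 14 (since 3² = 9 ≡ 9).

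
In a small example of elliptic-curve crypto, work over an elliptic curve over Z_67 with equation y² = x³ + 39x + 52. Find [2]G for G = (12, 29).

tangent at (12, 29): λ = (3·12² + 39)/(2·29) ≡ 2/58. 58⁻¹ ≡ 52 (mod 67), so λ ≡ 2·52 ≡ 37.
  x = λ² - 12 - 12 = 1369 - 24 ≡ 5; y = λ·(12 - 5) - 29 ≡ 29. → (5, 29)

(5, 29)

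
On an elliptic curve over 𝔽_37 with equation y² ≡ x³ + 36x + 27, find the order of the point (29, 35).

2P: tangent at (29, 35): λ = (3·29² + 36)/(2·35) ≡ 6/33. 33⁻¹ ≡ 9 (mod 37), so λ ≡ 6·9 ≡ 17.
  x = λ² - 29 - 29 = 289 - 58 ≡ 9; y = λ·(29 - 9) - 35 ≡ 9. → (9, 9)
3P: (9, 9) + (29, 35). λ = (35 - 9)/(29 - 9) ≡ 26/20 mod 37. 20⁻¹ ≡ 13 (mod 37), so λ ≡ 5.
  x = λ² - 9 - 29 = 25 - 38 ≡ 24; y = λ·(9 - 24) - 9 ≡ 27. → (24, 27)
4P: (24, 27) + (29, 35). λ = (35 - 27)/(29 - 24) ≡ 8/5 mod 37. 5⁻¹ ≡ 15 (mod 37) since 5·15 = 75 ≡ 1, so λ ≡ 9.
  x = λ² - 24 - 29 = 81 - 53 ≡ 28; y = λ·(24 - 28) - 27 ≡ 11. → (28, 11)
5P: (28, 11) + (29, 35). λ = (35 - 11)/(29 - 28) ≡ 24/1 mod 37. 1⁻¹ ≡ 1 (mod 37), so λ ≡ 24.
  x = λ² - 28 - 29 = 576 - 57 ≡ 1; y = λ·(28 - 1) - 11 ≡ 8. → (1, 8)
6P: (1, 8) + (29, 35). λ = (35 - 8)/(29 - 1) ≡ 27/28 mod 37. 28⁻¹ ≡ 4 (mod 37), so λ ≡ 34.
  x = λ² - 1 - 29 = 1156 - 30 ≡ 16; y = λ·(1 - 16) - 8 ≡ 0. → (16, 0)
7P: (16, 0) + (29, 35). λ = (35 - 0)/(29 - 16) ≡ 35/13 mod 37. 13⁻¹ ≡ 20 (mod 37) since 13·20 = 260 ≡ 1, so λ ≡ 34.
  x = λ² - 16 - 29 = 1156 - 45 ≡ 1; y = λ·(16 - 1) - 0 ≡ 29. → (1, 29)
8P: (1, 29) + (29, 35). λ = (35 - 29)/(29 - 1) ≡ 6/28 mod 37. 28⁻¹ ≡ 4 (mod 37), so λ ≡ 24.
  x = λ² - 1 - 29 = 576 - 30 ≡ 28; y = λ·(1 - 28) - 29 ≡ 26. → (28, 26)
9P: (28, 26) + (29, 35). λ = (35 - 26)/(29 - 28) ≡ 9/1 mod 37. 1⁻¹ ≡ 1 (mod 37), so λ ≡ 9.
  x = λ² - 28 - 29 = 81 - 57 ≡ 24; y = λ·(28 - 24) - 26 ≡ 10. → (24, 10)
10P: (24, 10) + (29, 35). λ = (35 - 10)/(29 - 24) ≡ 25/5 mod 37. 5⁻¹ ≡ 15 (mod 37), so λ ≡ 5.
  x = λ² - 24 - 29 = 25 - 53 ≡ 9; y = λ·(24 - 9) - 10 ≡ 28. → (9, 28)
11P: (9, 28) + (29, 35). λ = (35 - 28)/(29 - 9) ≡ 7/20 mod 37. 20⁻¹ ≡ 13 (mod 37), so λ ≡ 17.
  x = λ² - 9 - 29 = 289 - 38 ≡ 29; y = λ·(9 - 29) - 28 ≡ 2. → (29, 2)
12P: (29, 2) + (29, 35): same x and y₁ ≡ -y₂, so the sum is ∞.
12P = ∞, so the order is 12.

12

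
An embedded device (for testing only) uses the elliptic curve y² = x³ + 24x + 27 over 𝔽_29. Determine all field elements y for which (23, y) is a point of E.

x³ + 24x + 27 = 12746 ≡ 15 (mod 29).
15 is a non-residue mod 29; no y exists.

none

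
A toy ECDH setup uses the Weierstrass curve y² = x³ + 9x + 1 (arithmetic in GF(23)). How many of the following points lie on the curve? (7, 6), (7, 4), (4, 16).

(7, 6): 6² ≡ 13, rhs ≡ 16 → off.
(7, 4): 4² ≡ 16, rhs ≡ 16 → on.
(4, 16): 16² ≡ 3, rhs ≡ 9 → off.

1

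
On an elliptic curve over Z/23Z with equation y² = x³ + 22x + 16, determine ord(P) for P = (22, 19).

2P: tangent at (22, 19): λ = (3·22² + 22)/(2·19) ≡ 2/15. 15⁻¹ ≡ 20 (mod 23), so λ ≡ 2·20 ≡ 17.
  x = λ² - 22 - 22 = 289 - 44 ≡ 15; y = λ·(22 - 15) - 19 ≡ 8. → (15, 8)
3P: (15, 8) + (22, 19). λ = (19 - 8)/(22 - 15) ≡ 11/7 mod 23. 7⁻¹ ≡ 10 (mod 23), so λ ≡ 18.
  x = λ² - 15 - 22 = 324 - 37 ≡ 11; y = λ·(15 - 11) - 8 ≡ 18. → (11, 18)
4P: (11, 18) + (22, 19). λ = (19 - 18)/(22 - 11) ≡ 1/11 mod 23. 11⁻¹ ≡ 21 (mod 23) since 11·21 = 231 ≡ 1, so λ ≡ 21.
  x = λ² - 11 - 22 = 441 - 33 ≡ 17; y = λ·(11 - 17) - 18 ≡ 17. → (17, 17)
5P: (17, 17) + (22, 19). λ = (19 - 17)/(22 - 17) ≡ 2/5 mod 23. 5⁻¹ ≡ 14 (mod 23), so λ ≡ 5.
  x = λ² - 17 - 22 = 25 - 39 ≡ 9; y = λ·(17 - 9) - 17 ≡ 0. → (9, 0)
6P: (9, 0) + (22, 19). λ = (19 - 0)/(22 - 9) ≡ 19/13 mod 23. 13⁻¹ ≡ 16 (mod 23), so λ ≡ 5.
  x = λ² - 9 - 22 = 25 - 31 ≡ 17; y = λ·(9 - 17) - 0 ≡ 6. → (17, 6)
7P: (17, 6) + (22, 19). λ = (19 - 6)/(22 - 17) ≡ 13/5 mod 23. 5⁻¹ ≡ 14 (mod 23) since 5·14 = 70 ≡ 1, so λ ≡ 21.
  x = λ² - 17 - 22 = 441 - 39 ≡ 11; y = λ·(17 - 11) - 6 ≡ 5. → (11, 5)
8P: (11, 5) + (22, 19). λ = (19 - 5)/(22 - 11) ≡ 14/11 mod 23. 11⁻¹ ≡ 21 (mod 23), so λ ≡ 18.
  x = λ² - 11 - 22 = 324 - 33 ≡ 15; y = λ·(11 - 15) - 5 ≡ 15. → (15, 15)
9P: (15, 15) + (22, 19). λ = (19 - 15)/(22 - 15) ≡ 4/7 mod 23. 7⁻¹ ≡ 10 (mod 23) since 7·10 = 70 ≡ 1, so λ ≡ 17.
  x = λ² - 15 - 22 = 289 - 37 ≡ 22; y = λ·(15 - 22) - 15 ≡ 4. → (22, 4)
10P: (22, 4) + (22, 19): same x and y₁ ≡ -y₂, so the sum is 𝒪.
10P = 𝒪, so the order is 10.

10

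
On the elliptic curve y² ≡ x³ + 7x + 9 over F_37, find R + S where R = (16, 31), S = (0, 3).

(31, 26)

(16, 31) + (0, 3). λ = (3 - 31)/(0 - 16) ≡ 9/21 mod 37. 21⁻¹ ≡ 30 (mod 37), so λ ≡ 11.
  x = λ² - 16 - 0 = 121 - 16 ≡ 31; y = λ·(16 - 31) - 31 ≡ 26. → (31, 26)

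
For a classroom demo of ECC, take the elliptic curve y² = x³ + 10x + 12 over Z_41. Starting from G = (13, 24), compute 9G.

Repeated addition: build up to 9G.
2G: tangent at (13, 24): λ = (3·13² + 10)/(2·24) ≡ 25/7. 7⁻¹ ≡ 6 (mod 41), so λ ≡ 25·6 ≡ 27.
  x = λ² - 13 - 13 = 729 - 26 ≡ 6; y = λ·(13 - 6) - 24 ≡ 1. → (6, 1)
3G: (6, 1) + (13, 24). λ = (24 - 1)/(13 - 6) ≡ 23/7 mod 41. 7⁻¹ ≡ 6 (mod 41) since 7·6 = 42 ≡ 1, so λ ≡ 15.
  x = λ² - 6 - 13 = 225 - 19 ≡ 1; y = λ·(6 - 1) - 1 ≡ 33. → (1, 33)
4G: (1, 33) + (13, 24). λ = (24 - 33)/(13 - 1) ≡ 32/12 mod 41. 12⁻¹ ≡ 24 (mod 41), so λ ≡ 30.
  x = λ² - 1 - 13 = 900 - 14 ≡ 25; y = λ·(1 - 25) - 33 ≡ 26. → (25, 26)
5G: (25, 26) + (13, 24). λ = (24 - 26)/(13 - 25) ≡ 39/29 mod 41. 29⁻¹ ≡ 17 (mod 41), so λ ≡ 7.
  x = λ² - 25 - 13 = 49 - 38 ≡ 11; y = λ·(25 - 11) - 26 ≡ 31. → (11, 31)
6G: (11, 31) + (13, 24). λ = (24 - 31)/(13 - 11) ≡ 34/2 mod 41. 2⁻¹ ≡ 21 (mod 41), so λ ≡ 17.
  x = λ² - 11 - 13 = 289 - 24 ≡ 19; y = λ·(11 - 19) - 31 ≡ 38. → (19, 38)
7G: (19, 38) + (13, 24). λ = (24 - 38)/(13 - 19) ≡ 27/35 mod 41. 35⁻¹ ≡ 34 (mod 41), so λ ≡ 16.
  x = λ² - 19 - 13 = 256 - 32 ≡ 19; y = λ·(19 - 19) - 38 ≡ 3. → (19, 3)
8G: (19, 3) + (13, 24). λ = (24 - 3)/(13 - 19) ≡ 21/35 mod 41. 35⁻¹ ≡ 34 (mod 41), so λ ≡ 17.
  x = λ² - 19 - 13 = 289 - 32 ≡ 11; y = λ·(19 - 11) - 3 ≡ 10. → (11, 10)
9G: (11, 10) + (13, 24). λ = (24 - 10)/(13 - 11) ≡ 14/2 mod 41. 2⁻¹ ≡ 21 (mod 41) since 2·21 = 42 ≡ 1, so λ ≡ 7.
  x = λ² - 11 - 13 = 49 - 24 ≡ 25; y = λ·(11 - 25) - 10 ≡ 15. → (25, 15)

(25, 15)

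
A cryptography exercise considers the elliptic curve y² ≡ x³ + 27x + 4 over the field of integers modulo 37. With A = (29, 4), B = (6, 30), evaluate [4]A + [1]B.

(31, 25)

First 4A:
Repeated addition: build up to 4A.
2A: tangent at (29, 4): λ = (3·29² + 27)/(2·4) ≡ 34/8. 8⁻¹ ≡ 14 (mod 37) since 8·14 = 112 ≡ 1, so λ ≡ 34·14 ≡ 32.
  x = λ² - 29 - 29 = 1024 - 58 ≡ 4; y = λ·(29 - 4) - 4 ≡ 19. → (4, 19)
3A: (4, 19) + (29, 4). λ = (4 - 19)/(29 - 4) ≡ 22/25 mod 37. 25⁻¹ ≡ 3 (mod 37) since 25·3 = 75 ≡ 1, so λ ≡ 29.
  x = λ² - 4 - 29 = 841 - 33 ≡ 31; y = λ·(4 - 31) - 19 ≡ 12. → (31, 12)
4A: (31, 12) + (29, 4). λ = (4 - 12)/(29 - 31) ≡ 29/35 mod 37. 35⁻¹ ≡ 18 (mod 37) since 35·18 = 630 ≡ 1, so λ ≡ 4.
  x = λ² - 31 - 29 = 16 - 60 ≡ 30; y = λ·(31 - 30) - 12 ≡ 29. → (30, 29)
4A = (30, 29).
Finally 4A + B:
(30, 29) + (6, 30). λ = (30 - 29)/(6 - 30) ≡ 1/13 mod 37. 13⁻¹ ≡ 20 (mod 37) since 13·20 = 260 ≡ 1, so λ ≡ 20.
  x = λ² - 30 - 6 = 400 - 36 ≡ 31; y = λ·(30 - 31) - 29 ≡ 25. → (31, 25)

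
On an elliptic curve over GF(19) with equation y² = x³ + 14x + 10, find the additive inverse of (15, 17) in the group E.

(15, 2)

-(15, 17) = (15, -17 mod 19) = (15, 2).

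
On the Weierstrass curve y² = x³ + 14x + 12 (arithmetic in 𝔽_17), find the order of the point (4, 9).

2P: tangent at (4, 9): λ = (3·4² + 14)/(2·9) ≡ 11/1. 1⁻¹ ≡ 1 (mod 17), so λ ≡ 11·1 ≡ 11.
  x = λ² - 4 - 4 = 121 - 8 ≡ 11; y = λ·(4 - 11) - 9 ≡ 16. → (11, 16)
3P: (11, 16) + (4, 9). λ = (9 - 16)/(4 - 11) ≡ 10/10 mod 17. 10⁻¹ ≡ 12 (mod 17) since 10·12 = 120 ≡ 1, so λ ≡ 1.
  x = λ² - 11 - 4 = 1 - 15 ≡ 3; y = λ·(11 - 3) - 16 ≡ 9. → (3, 9)
4P: (3, 9) + (4, 9). λ = (9 - 9)/(4 - 3) ≡ 0/1 mod 17. 1⁻¹ ≡ 1 (mod 17), so λ ≡ 0.
  x = λ² - 3 - 4 = 0 - 7 ≡ 10; y = λ·(3 - 10) - 9 ≡ 8. → (10, 8)
5P: (10, 8) + (4, 9). λ = (9 - 8)/(4 - 10) ≡ 1/11 mod 17. 11⁻¹ ≡ 14 (mod 17), so λ ≡ 14.
  x = λ² - 10 - 4 = 196 - 14 ≡ 12; y = λ·(10 - 12) - 8 ≡ 15. → (12, 15)
6P: (12, 15) + (4, 9). λ = (9 - 15)/(4 - 12) ≡ 11/9 mod 17. 9⁻¹ ≡ 2 (mod 17) since 9·2 = 18 ≡ 1, so λ ≡ 5.
  x = λ² - 12 - 4 = 25 - 16 ≡ 9; y = λ·(12 - 9) - 15 ≡ 0. → (9, 0)
7P: (9, 0) + (4, 9). λ = (9 - 0)/(4 - 9) ≡ 9/12 mod 17. 12⁻¹ ≡ 10 (mod 17) since 12·10 = 120 ≡ 1, so λ ≡ 5.
  x = λ² - 9 - 4 = 25 - 13 ≡ 12; y = λ·(9 - 12) - 0 ≡ 2. → (12, 2)
8P: (12, 2) + (4, 9). λ = (9 - 2)/(4 - 12) ≡ 7/9 mod 17. 9⁻¹ ≡ 2 (mod 17), so λ ≡ 14.
  x = λ² - 12 - 4 = 196 - 16 ≡ 10; y = λ·(12 - 10) - 2 ≡ 9. → (10, 9)
9P: (10, 9) + (4, 9). λ = (9 - 9)/(4 - 10) ≡ 0/11 mod 17. 11⁻¹ ≡ 14 (mod 17), so λ ≡ 0.
  x = λ² - 10 - 4 = 0 - 14 ≡ 3; y = λ·(10 - 3) - 9 ≡ 8. → (3, 8)
10P: (3, 8) + (4, 9). λ = (9 - 8)/(4 - 3) ≡ 1/1 mod 17. 1⁻¹ ≡ 1 (mod 17), so λ ≡ 1.
  x = λ² - 3 - 4 = 1 - 7 ≡ 11; y = λ·(3 - 11) - 8 ≡ 1. → (11, 1)
11P: (11, 1) + (4, 9). λ = (9 - 1)/(4 - 11) ≡ 8/10 mod 17. 10⁻¹ ≡ 12 (mod 17) since 10·12 = 120 ≡ 1, so λ ≡ 11.
  x = λ² - 11 - 4 = 121 - 15 ≡ 4; y = λ·(11 - 4) - 1 ≡ 8. → (4, 8)
12P: (4, 8) + (4, 9): same x and y₁ ≡ -y₂, so the sum is 𝒪.
12P = 𝒪, so the order is 12.

12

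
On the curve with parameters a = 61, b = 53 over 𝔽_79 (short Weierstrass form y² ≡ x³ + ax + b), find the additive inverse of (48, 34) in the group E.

-(48, 34) = (48, -34 mod 79) = (48, 45).

(48, 45)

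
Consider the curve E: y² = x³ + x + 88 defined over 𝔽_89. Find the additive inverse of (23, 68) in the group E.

(23, 21)

-(23, 68) = (23, -68 mod 89) = (23, 21).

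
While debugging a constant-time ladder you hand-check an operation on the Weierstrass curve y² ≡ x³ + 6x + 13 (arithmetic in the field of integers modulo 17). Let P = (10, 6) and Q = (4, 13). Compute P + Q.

(2, 13)

(10, 6) + (4, 13). λ = (13 - 6)/(4 - 10) ≡ 7/11 mod 17. 11⁻¹ ≡ 14 (mod 17) since 11·14 = 154 ≡ 1, so λ ≡ 13.
  x = λ² - 10 - 4 = 169 - 14 ≡ 2; y = λ·(10 - 2) - 6 ≡ 13. → (2, 13)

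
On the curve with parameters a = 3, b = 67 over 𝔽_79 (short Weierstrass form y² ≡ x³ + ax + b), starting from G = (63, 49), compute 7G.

Repeated addition: build up to 7G.
2G: tangent at (63, 49): λ = (3·63² + 3)/(2·49) ≡ 60/19. 19⁻¹ ≡ 25 (mod 79), so λ ≡ 60·25 ≡ 78.
  x = λ² - 63 - 63 = 6084 - 126 ≡ 33; y = λ·(63 - 33) - 49 ≡ 0. → (33, 0)
3G: (33, 0) + (63, 49). λ = (49 - 0)/(63 - 33) ≡ 49/30 mod 79. 30⁻¹ ≡ 29 (mod 79), so λ ≡ 78.
  x = λ² - 33 - 63 = 6084 - 96 ≡ 63; y = λ·(33 - 63) - 0 ≡ 30. → (63, 30)
4G: (63, 30) + (63, 49): same x and y₁ ≡ -y₂, so the sum is ∞.
5G: ∞ + (63, 49) = (63, 49) (identity).
6G: tangent at (63, 49): λ = (3·63² + 3)/(2·49) ≡ 60/19. 19⁻¹ ≡ 25 (mod 79), so λ ≡ 60·25 ≡ 78.
  x = λ² - 63 - 63 = 6084 - 126 ≡ 33; y = λ·(63 - 33) - 49 ≡ 0. → (33, 0)
7G: (33, 0) + (63, 49). λ = (49 - 0)/(63 - 33) ≡ 49/30 mod 79. 30⁻¹ ≡ 29 (mod 79), so λ ≡ 78.
  x = λ² - 33 - 63 = 6084 - 96 ≡ 63; y = λ·(33 - 63) - 0 ≡ 30. → (63, 30)

(63, 30)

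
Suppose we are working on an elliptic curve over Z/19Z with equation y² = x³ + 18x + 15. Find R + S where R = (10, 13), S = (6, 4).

(14, 16)

(10, 13) + (6, 4). λ = (4 - 13)/(6 - 10) ≡ 10/15 mod 19. 15⁻¹ ≡ 14 (mod 19) since 15·14 = 210 ≡ 1, so λ ≡ 7.
  x = λ² - 10 - 6 = 49 - 16 ≡ 14; y = λ·(10 - 14) - 13 ≡ 16. → (14, 16)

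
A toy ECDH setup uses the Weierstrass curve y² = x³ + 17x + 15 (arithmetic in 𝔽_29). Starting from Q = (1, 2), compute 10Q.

Repeated addition: build up to 10Q.
2Q: tangent at (1, 2): λ = (3·1² + 17)/(2·2) ≡ 20/4. 4⁻¹ ≡ 22 (mod 29) since 4·22 = 88 ≡ 1, so λ ≡ 20·22 ≡ 5.
  x = λ² - 1 - 1 = 25 - 2 ≡ 23; y = λ·(1 - 23) - 2 ≡ 4. → (23, 4)
3Q: (23, 4) + (1, 2). λ = (2 - 4)/(1 - 23) ≡ 27/7 mod 29. 7⁻¹ ≡ 25 (mod 29), so λ ≡ 8.
  x = λ² - 23 - 1 = 64 - 24 ≡ 11; y = λ·(23 - 11) - 4 ≡ 5. → (11, 5)
4Q: (11, 5) + (1, 2). λ = (2 - 5)/(1 - 11) ≡ 26/19 mod 29. 19⁻¹ ≡ 26 (mod 29), so λ ≡ 9.
  x = λ² - 11 - 1 = 81 - 12 ≡ 11; y = λ·(11 - 11) - 5 ≡ 24. → (11, 24)
5Q: (11, 24) + (1, 2). λ = (2 - 24)/(1 - 11) ≡ 7/19 mod 29. 19⁻¹ ≡ 26 (mod 29) since 19·26 = 494 ≡ 1, so λ ≡ 8.
  x = λ² - 11 - 1 = 64 - 12 ≡ 23; y = λ·(11 - 23) - 24 ≡ 25. → (23, 25)
6Q: (23, 25) + (1, 2). λ = (2 - 25)/(1 - 23) ≡ 6/7 mod 29. 7⁻¹ ≡ 25 (mod 29), so λ ≡ 5.
  x = λ² - 23 - 1 = 25 - 24 ≡ 1; y = λ·(23 - 1) - 25 ≡ 27. → (1, 27)
7Q: (1, 27) + (1, 2): same x and y₁ ≡ -y₂, so the sum is 𝒪.
8Q: 𝒪 + (1, 2) = (1, 2) (identity).
9Q: tangent at (1, 2): λ = (3·1² + 17)/(2·2) ≡ 20/4. 4⁻¹ ≡ 22 (mod 29) since 4·22 = 88 ≡ 1, so λ ≡ 20·22 ≡ 5.
  x = λ² - 1 - 1 = 25 - 2 ≡ 23; y = λ·(1 - 23) - 2 ≡ 4. → (23, 4)
10Q: (23, 4) + (1, 2). λ = (2 - 4)/(1 - 23) ≡ 27/7 mod 29. 7⁻¹ ≡ 25 (mod 29) since 7·25 = 175 ≡ 1, so λ ≡ 8.
  x = λ² - 23 - 1 = 64 - 24 ≡ 11; y = λ·(23 - 11) - 4 ≡ 5. → (11, 5)

(11, 5)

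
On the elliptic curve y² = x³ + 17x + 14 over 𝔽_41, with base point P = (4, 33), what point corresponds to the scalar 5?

Repeated addition: build up to 5P.
2P: tangent at (4, 33): λ = (3·4² + 17)/(2·33) ≡ 24/25. 25⁻¹ ≡ 23 (mod 41), so λ ≡ 24·23 ≡ 19.
  x = λ² - 4 - 4 = 361 - 8 ≡ 25; y = λ·(4 - 25) - 33 ≡ 19. → (25, 19)
3P: (25, 19) + (4, 33). λ = (33 - 19)/(4 - 25) ≡ 14/20 mod 41. 20⁻¹ ≡ 39 (mod 41), so λ ≡ 13.
  x = λ² - 25 - 4 = 169 - 29 ≡ 17; y = λ·(25 - 17) - 19 ≡ 3. → (17, 3)
4P: (17, 3) + (4, 33). λ = (33 - 3)/(4 - 17) ≡ 30/28 mod 41. 28⁻¹ ≡ 22 (mod 41) since 28·22 = 616 ≡ 1, so λ ≡ 4.
  x = λ² - 17 - 4 = 16 - 21 ≡ 36; y = λ·(17 - 36) - 3 ≡ 3. → (36, 3)
5P: (36, 3) + (4, 33). λ = (33 - 3)/(4 - 36) ≡ 30/9 mod 41. 9⁻¹ ≡ 32 (mod 41), so λ ≡ 17.
  x = λ² - 36 - 4 = 289 - 40 ≡ 3; y = λ·(36 - 3) - 3 ≡ 25. → (3, 25)

(3, 25)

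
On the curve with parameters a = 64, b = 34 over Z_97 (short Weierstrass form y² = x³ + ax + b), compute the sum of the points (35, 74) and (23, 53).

(35, 74) + (23, 53). λ = (53 - 74)/(23 - 35) ≡ 76/85 mod 97. 85⁻¹ ≡ 8 (mod 97), so λ ≡ 26.
  x = λ² - 35 - 23 = 676 - 58 ≡ 36; y = λ·(35 - 36) - 74 ≡ 94. → (36, 94)

(36, 94)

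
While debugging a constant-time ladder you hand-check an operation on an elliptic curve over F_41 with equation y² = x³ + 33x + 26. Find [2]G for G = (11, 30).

tangent at (11, 30): λ = (3·11² + 33)/(2·30) ≡ 27/19. 19⁻¹ ≡ 13 (mod 41), so λ ≡ 27·13 ≡ 23.
  x = λ² - 11 - 11 = 529 - 22 ≡ 15; y = λ·(11 - 15) - 30 ≡ 1. → (15, 1)

(15, 1)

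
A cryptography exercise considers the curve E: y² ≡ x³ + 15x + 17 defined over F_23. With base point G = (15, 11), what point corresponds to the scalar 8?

Double-and-add on 8 = (1000)₂. Start with G = (15, 11) for the leading 1-bit.
double: tangent at (15, 11): λ = (3·15² + 15)/(2·11) ≡ 0/22. 22⁻¹ ≡ 22 (mod 23), so λ ≡ 0·22 ≡ 0.
  x = λ² - 15 - 15 = 0 - 30 ≡ 16; y = λ·(15 - 16) - 11 ≡ 12. → (16, 12)
double: tangent at (16, 12): λ = (3·16² + 15)/(2·12) ≡ 1/1. 1⁻¹ ≡ 1 (mod 23) since 1·1 = 1 ≡ 1, so λ ≡ 1·1 ≡ 1.
  x = λ² - 16 - 16 = 1 - 32 ≡ 15; y = λ·(16 - 15) - 12 ≡ 12. → (15, 12)
double: tangent at (15, 12): λ = (3·15² + 15)/(2·12) ≡ 0/1. 1⁻¹ ≡ 1 (mod 23) since 1·1 = 1 ≡ 1, so λ ≡ 0·1 ≡ 0.
  x = λ² - 15 - 15 = 0 - 30 ≡ 16; y = λ·(15 - 16) - 12 ≡ 11. → (16, 11)

(16, 11)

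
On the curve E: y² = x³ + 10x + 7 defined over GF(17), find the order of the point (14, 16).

2P: tangent at (14, 16): λ = (3·14² + 10)/(2·16) ≡ 3/15. 15⁻¹ ≡ 8 (mod 17), so λ ≡ 3·8 ≡ 7.
  x = λ² - 14 - 14 = 49 - 28 ≡ 4; y = λ·(14 - 4) - 16 ≡ 3. → (4, 3)
3P: (4, 3) + (14, 16). λ = (16 - 3)/(14 - 4) ≡ 13/10 mod 17. 10⁻¹ ≡ 12 (mod 17), so λ ≡ 3.
  x = λ² - 4 - 14 = 9 - 18 ≡ 8; y = λ·(4 - 8) - 3 ≡ 2. → (8, 2)
4P: (8, 2) + (14, 16). λ = (16 - 2)/(14 - 8) ≡ 14/6 mod 17. 6⁻¹ ≡ 3 (mod 17), so λ ≡ 8.
  x = λ² - 8 - 14 = 64 - 22 ≡ 8; y = λ·(8 - 8) - 2 ≡ 15. → (8, 15)
5P: (8, 15) + (14, 16). λ = (16 - 15)/(14 - 8) ≡ 1/6 mod 17. 6⁻¹ ≡ 3 (mod 17), so λ ≡ 3.
  x = λ² - 8 - 14 = 9 - 22 ≡ 4; y = λ·(8 - 4) - 15 ≡ 14. → (4, 14)
6P: (4, 14) + (14, 16). λ = (16 - 14)/(14 - 4) ≡ 2/10 mod 17. 10⁻¹ ≡ 12 (mod 17), so λ ≡ 7.
  x = λ² - 4 - 14 = 49 - 18 ≡ 14; y = λ·(4 - 14) - 14 ≡ 1. → (14, 1)
7P: (14, 1) + (14, 16): same x and y₁ ≡ -y₂, so the sum is O.
7P = O, so the order is 7.

7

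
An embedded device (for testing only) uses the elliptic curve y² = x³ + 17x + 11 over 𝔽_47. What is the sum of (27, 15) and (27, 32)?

The two points share x = 27 and their y-coordinates satisfy 15 + 32 ≡ 0 (mod 47), so they are inverses. Their sum is O.

O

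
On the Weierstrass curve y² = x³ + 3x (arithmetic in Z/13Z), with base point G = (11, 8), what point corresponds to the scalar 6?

(10, 4)

Repeated addition: build up to 6G.
2G: tangent at (11, 8): λ = (3·11² + 3)/(2·8) ≡ 2/3. 3⁻¹ ≡ 9 (mod 13), so λ ≡ 2·9 ≡ 5.
  x = λ² - 11 - 11 = 25 - 22 ≡ 3; y = λ·(11 - 3) - 8 ≡ 6. → (3, 6)
3G: (3, 6) + (11, 8). λ = (8 - 6)/(11 - 3) ≡ 2/8 mod 13. 8⁻¹ ≡ 5 (mod 13) since 8·5 = 40 ≡ 1, so λ ≡ 10.
  x = λ² - 3 - 11 = 100 - 14 ≡ 8; y = λ·(3 - 8) - 6 ≡ 9. → (8, 9)
4G: (8, 9) + (11, 8). λ = (8 - 9)/(11 - 8) ≡ 12/3 mod 13. 3⁻¹ ≡ 9 (mod 13), so λ ≡ 4.
  x = λ² - 8 - 11 = 16 - 19 ≡ 10; y = λ·(8 - 10) - 9 ≡ 9. → (10, 9)
5G: (10, 9) + (11, 8). λ = (8 - 9)/(11 - 10) ≡ 12/1 mod 13. 1⁻¹ ≡ 1 (mod 13), so λ ≡ 12.
  x = λ² - 10 - 11 = 144 - 21 ≡ 6; y = λ·(10 - 6) - 9 ≡ 0. → (6, 0)
6G: (6, 0) + (11, 8). λ = (8 - 0)/(11 - 6) ≡ 8/5 mod 13. 5⁻¹ ≡ 8 (mod 13) since 5·8 = 40 ≡ 1, so λ ≡ 12.
  x = λ² - 6 - 11 = 144 - 17 ≡ 10; y = λ·(6 - 10) - 0 ≡ 4. → (10, 4)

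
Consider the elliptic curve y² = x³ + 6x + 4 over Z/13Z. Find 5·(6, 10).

(5, 4)

Write P = (6, 10).
Repeated addition: build up to 5P.
2P: tangent at (6, 10): λ = (3·6² + 6)/(2·10) ≡ 10/7. 7⁻¹ ≡ 2 (mod 13), so λ ≡ 10·2 ≡ 7.
  x = λ² - 6 - 6 = 49 - 12 ≡ 11; y = λ·(6 - 11) - 10 ≡ 7. → (11, 7)
3P: (11, 7) + (6, 10). λ = (10 - 7)/(6 - 11) ≡ 3/8 mod 13. 8⁻¹ ≡ 5 (mod 13), so λ ≡ 2.
  x = λ² - 11 - 6 = 4 - 17 ≡ 0; y = λ·(11 - 0) - 7 ≡ 2. → (0, 2)
4P: (0, 2) + (6, 10). λ = (10 - 2)/(6 - 0) ≡ 8/6 mod 13. 6⁻¹ ≡ 11 (mod 13), so λ ≡ 10.
  x = λ² - 0 - 6 = 100 - 6 ≡ 3; y = λ·(0 - 3) - 2 ≡ 7. → (3, 7)
5P: (3, 7) + (6, 10). λ = (10 - 7)/(6 - 3) ≡ 3/3 mod 13. 3⁻¹ ≡ 9 (mod 13) since 3·9 = 27 ≡ 1, so λ ≡ 1.
  x = λ² - 3 - 6 = 1 - 9 ≡ 5; y = λ·(3 - 5) - 7 ≡ 4. → (5, 4)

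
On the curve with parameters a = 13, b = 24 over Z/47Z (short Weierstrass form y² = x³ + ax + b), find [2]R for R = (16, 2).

tangent at (16, 2): λ = (3·16² + 13)/(2·2) ≡ 29/4. 4⁻¹ ≡ 12 (mod 47), so λ ≡ 29·12 ≡ 19.
  x = λ² - 16 - 16 = 361 - 32 ≡ 0; y = λ·(16 - 0) - 2 ≡ 20. → (0, 20)

(0, 20)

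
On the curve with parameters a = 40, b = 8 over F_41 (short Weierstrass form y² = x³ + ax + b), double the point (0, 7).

(9, 20)

tangent at (0, 7): λ = (3·0² + 40)/(2·7) ≡ 40/14. 14⁻¹ ≡ 3 (mod 41), so λ ≡ 40·3 ≡ 38.
  x = λ² - 0 - 0 = 1444 - 0 ≡ 9; y = λ·(0 - 9) - 7 ≡ 20. → (9, 20)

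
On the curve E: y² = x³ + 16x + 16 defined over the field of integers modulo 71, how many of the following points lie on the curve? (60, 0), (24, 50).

1

(60, 0): 0² ≡ 0, rhs ≡ 0 → on.
(24, 50): 50² ≡ 15, rhs ≡ 24 → off.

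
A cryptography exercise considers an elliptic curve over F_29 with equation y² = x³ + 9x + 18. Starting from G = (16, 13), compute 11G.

(8, 14)

Repeated addition: build up to 11G.
2G: tangent at (16, 13): λ = (3·16² + 9)/(2·13) ≡ 23/26. 26⁻¹ ≡ 19 (mod 29), so λ ≡ 23·19 ≡ 2.
  x = λ² - 16 - 16 = 4 - 32 ≡ 1; y = λ·(16 - 1) - 13 ≡ 17. → (1, 17)
3G: (1, 17) + (16, 13). λ = (13 - 17)/(16 - 1) ≡ 25/15 mod 29. 15⁻¹ ≡ 2 (mod 29) since 15·2 = 30 ≡ 1, so λ ≡ 21.
  x = λ² - 1 - 16 = 441 - 17 ≡ 18; y = λ·(1 - 18) - 17 ≡ 3. → (18, 3)
4G: (18, 3) + (16, 13). λ = (13 - 3)/(16 - 18) ≡ 10/27 mod 29. 27⁻¹ ≡ 14 (mod 29) since 27·14 = 378 ≡ 1, so λ ≡ 24.
  x = λ² - 18 - 16 = 576 - 34 ≡ 20; y = λ·(18 - 20) - 3 ≡ 7. → (20, 7)
5G: (20, 7) + (16, 13). λ = (13 - 7)/(16 - 20) ≡ 6/25 mod 29. 25⁻¹ ≡ 7 (mod 29), so λ ≡ 13.
  x = λ² - 20 - 16 = 169 - 36 ≡ 17; y = λ·(20 - 17) - 7 ≡ 3. → (17, 3)
6G: (17, 3) + (16, 13). λ = (13 - 3)/(16 - 17) ≡ 10/28 mod 29. 28⁻¹ ≡ 28 (mod 29) since 28·28 = 784 ≡ 1, so λ ≡ 19.
  x = λ² - 17 - 16 = 361 - 33 ≡ 9; y = λ·(17 - 9) - 3 ≡ 4. → (9, 4)
7G: (9, 4) + (16, 13). λ = (13 - 4)/(16 - 9) ≡ 9/7 mod 29. 7⁻¹ ≡ 25 (mod 29), so λ ≡ 22.
  x = λ² - 9 - 16 = 484 - 25 ≡ 24; y = λ·(9 - 24) - 4 ≡ 14. → (24, 14)
8G: (24, 14) + (16, 13). λ = (13 - 14)/(16 - 24) ≡ 28/21 mod 29. 21⁻¹ ≡ 18 (mod 29) since 21·18 = 378 ≡ 1, so λ ≡ 11.
  x = λ² - 24 - 16 = 121 - 40 ≡ 23; y = λ·(24 - 23) - 14 ≡ 26. → (23, 26)
9G: (23, 26) + (16, 13). λ = (13 - 26)/(16 - 23) ≡ 16/22 mod 29. 22⁻¹ ≡ 4 (mod 29), so λ ≡ 6.
  x = λ² - 23 - 16 = 36 - 39 ≡ 26; y = λ·(23 - 26) - 26 ≡ 14. → (26, 14)
10G: (26, 14) + (16, 13). λ = (13 - 14)/(16 - 26) ≡ 28/19 mod 29. 19⁻¹ ≡ 26 (mod 29), so λ ≡ 3.
  x = λ² - 26 - 16 = 9 - 42 ≡ 25; y = λ·(26 - 25) - 14 ≡ 18. → (25, 18)
11G: (25, 18) + (16, 13). λ = (13 - 18)/(16 - 25) ≡ 24/20 mod 29. 20⁻¹ ≡ 16 (mod 29) since 20·16 = 320 ≡ 1, so λ ≡ 7.
  x = λ² - 25 - 16 = 49 - 41 ≡ 8; y = λ·(25 - 8) - 18 ≡ 14. → (8, 14)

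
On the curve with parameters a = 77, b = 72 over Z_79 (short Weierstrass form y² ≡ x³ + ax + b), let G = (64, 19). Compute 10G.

Double-and-add on 10 = (1010)₂. Start with G = (64, 19) for the leading 1-bit.
double: tangent at (64, 19): λ = (3·64² + 77)/(2·19) ≡ 41/38. 38⁻¹ ≡ 52 (mod 79), so λ ≡ 41·52 ≡ 78.
  x = λ² - 64 - 64 = 6084 - 128 ≡ 31; y = λ·(64 - 31) - 19 ≡ 27. → (31, 27)
double: tangent at (31, 27): λ = (3·31² + 77)/(2·27) ≡ 37/54. 54⁻¹ ≡ 60 (mod 79) since 54·60 = 3240 ≡ 1, so λ ≡ 37·60 ≡ 8.
  x = λ² - 31 - 31 = 64 - 62 ≡ 2; y = λ·(31 - 2) - 27 ≡ 47. → (2, 47)
add G: (2, 47) + (64, 19). λ = (19 - 47)/(64 - 2) ≡ 51/62 mod 79. 62⁻¹ ≡ 65 (mod 79), so λ ≡ 76.
  x = λ² - 2 - 64 = 5776 - 66 ≡ 22; y = λ·(2 - 22) - 47 ≡ 13. → (22, 13)
double: tangent at (22, 13): λ = (3·22² + 77)/(2·13) ≡ 28/26. 26⁻¹ ≡ 76 (mod 79), so λ ≡ 28·76 ≡ 74.
  x = λ² - 22 - 22 = 5476 - 44 ≡ 60; y = λ·(22 - 60) - 13 ≡ 19. → (60, 19)

(60, 19)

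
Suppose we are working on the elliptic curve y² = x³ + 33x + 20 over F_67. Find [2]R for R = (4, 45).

(31, 58)

tangent at (4, 45): λ = (3·4² + 33)/(2·45) ≡ 14/23. 23⁻¹ ≡ 35 (mod 67) since 23·35 = 805 ≡ 1, so λ ≡ 14·35 ≡ 21.
  x = λ² - 4 - 4 = 441 - 8 ≡ 31; y = λ·(4 - 31) - 45 ≡ 58. → (31, 58)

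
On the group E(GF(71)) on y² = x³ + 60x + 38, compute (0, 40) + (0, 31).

The two points share x = 0 and their y-coordinates satisfy 40 + 31 ≡ 0 (mod 71), so they are inverses. Their sum is O.

O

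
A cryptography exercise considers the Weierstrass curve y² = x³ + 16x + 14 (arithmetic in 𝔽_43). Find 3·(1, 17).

Write P = (1, 17).
Repeated addition: build up to 3P.
2P: tangent at (1, 17): λ = (3·1² + 16)/(2·17) ≡ 19/34. 34⁻¹ ≡ 19 (mod 43), so λ ≡ 19·19 ≡ 17.
  x = λ² - 1 - 1 = 289 - 2 ≡ 29; y = λ·(1 - 29) - 17 ≡ 23. → (29, 23)
3P: (29, 23) + (1, 17). λ = (17 - 23)/(1 - 29) ≡ 37/15 mod 43. 15⁻¹ ≡ 23 (mod 43) since 15·23 = 345 ≡ 1, so λ ≡ 34.
  x = λ² - 29 - 1 = 1156 - 30 ≡ 8; y = λ·(29 - 8) - 23 ≡ 3. → (8, 3)

(8, 3)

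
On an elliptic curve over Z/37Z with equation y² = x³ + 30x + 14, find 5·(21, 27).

O

Write G = (21, 27).
Double-and-add on 5 = (101)₂. Start with G = (21, 27) for the leading 1-bit.
double: tangent at (21, 27): λ = (3·21² + 30)/(2·27) ≡ 21/17. 17⁻¹ ≡ 24 (mod 37), so λ ≡ 21·24 ≡ 23.
  x = λ² - 21 - 21 = 529 - 42 ≡ 6; y = λ·(21 - 6) - 27 ≡ 22. → (6, 22)
double: tangent at (6, 22): λ = (3·6² + 30)/(2·22) ≡ 27/7. 7⁻¹ ≡ 16 (mod 37), so λ ≡ 27·16 ≡ 25.
  x = λ² - 6 - 6 = 625 - 12 ≡ 21; y = λ·(6 - 21) - 22 ≡ 10. → (21, 10)
add G: (21, 10) + (21, 27): same x and y₁ ≡ -y₂, so the sum is O.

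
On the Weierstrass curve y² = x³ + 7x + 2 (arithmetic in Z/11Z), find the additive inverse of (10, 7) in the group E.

(10, 4)

-(10, 7) = (10, -7 mod 11) = (10, 4).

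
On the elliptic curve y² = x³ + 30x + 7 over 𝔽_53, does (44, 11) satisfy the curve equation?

y² = 11² ≡ 15; x³ + 30x + 7 = 86511 ≡ 15 (mod 53). 15 = 15.

yes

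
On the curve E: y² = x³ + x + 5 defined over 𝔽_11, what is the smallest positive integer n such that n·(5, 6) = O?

2P: tangent at (5, 6): λ = (3·5² + 1)/(2·6) ≡ 10/1. 1⁻¹ ≡ 1 (mod 11) since 1·1 = 1 ≡ 1, so λ ≡ 10·1 ≡ 10.
  x = λ² - 5 - 5 = 100 - 10 ≡ 2; y = λ·(5 - 2) - 6 ≡ 2. → (2, 2)
3P: (2, 2) + (5, 6). λ = (6 - 2)/(5 - 2) ≡ 4/3 mod 11. 3⁻¹ ≡ 4 (mod 11), so λ ≡ 5.
  x = λ² - 2 - 5 = 25 - 7 ≡ 7; y = λ·(2 - 7) - 2 ≡ 6. → (7, 6)
4P: (7, 6) + (5, 6). λ = (6 - 6)/(5 - 7) ≡ 0/9 mod 11. 9⁻¹ ≡ 5 (mod 11) since 9·5 = 45 ≡ 1, so λ ≡ 0.
  x = λ² - 7 - 5 = 0 - 12 ≡ 10; y = λ·(7 - 10) - 6 ≡ 5. → (10, 5)
5P: (10, 5) + (5, 6). λ = (6 - 5)/(5 - 10) ≡ 1/6 mod 11. 6⁻¹ ≡ 2 (mod 11), so λ ≡ 2.
  x = λ² - 10 - 5 = 4 - 15 ≡ 0; y = λ·(10 - 0) - 5 ≡ 4. → (0, 4)
6P: (0, 4) + (5, 6). λ = (6 - 4)/(5 - 0) ≡ 2/5 mod 11. 5⁻¹ ≡ 9 (mod 11) since 5·9 = 45 ≡ 1, so λ ≡ 7.
  x = λ² - 0 - 5 = 49 - 5 ≡ 0; y = λ·(0 - 0) - 4 ≡ 7. → (0, 7)
7P: (0, 7) + (5, 6). λ = (6 - 7)/(5 - 0) ≡ 10/5 mod 11. 5⁻¹ ≡ 9 (mod 11), so λ ≡ 2.
  x = λ² - 0 - 5 = 4 - 5 ≡ 10; y = λ·(0 - 10) - 7 ≡ 6. → (10, 6)
8P: (10, 6) + (5, 6). λ = (6 - 6)/(5 - 10) ≡ 0/6 mod 11. 6⁻¹ ≡ 2 (mod 11) since 6·2 = 12 ≡ 1, so λ ≡ 0.
  x = λ² - 10 - 5 = 0 - 15 ≡ 7; y = λ·(10 - 7) - 6 ≡ 5. → (7, 5)
9P: (7, 5) + (5, 6). λ = (6 - 5)/(5 - 7) ≡ 1/9 mod 11. 9⁻¹ ≡ 5 (mod 11) since 9·5 = 45 ≡ 1, so λ ≡ 5.
  x = λ² - 7 - 5 = 25 - 12 ≡ 2; y = λ·(7 - 2) - 5 ≡ 9. → (2, 9)
10P: (2, 9) + (5, 6). λ = (6 - 9)/(5 - 2) ≡ 8/3 mod 11. 3⁻¹ ≡ 4 (mod 11), so λ ≡ 10.
  x = λ² - 2 - 5 = 100 - 7 ≡ 5; y = λ·(2 - 5) - 9 ≡ 5. → (5, 5)
11P: (5, 5) + (5, 6): same x and y₁ ≡ -y₂, so the sum is O.
11P = O, so the order is 11.

11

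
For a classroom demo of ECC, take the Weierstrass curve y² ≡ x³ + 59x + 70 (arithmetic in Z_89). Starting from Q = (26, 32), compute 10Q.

Repeated addition: build up to 10Q.
2Q: tangent at (26, 32): λ = (3·26² + 59)/(2·32) ≡ 40/64. 64⁻¹ ≡ 32 (mod 89), so λ ≡ 40·32 ≡ 34.
  x = λ² - 26 - 26 = 1156 - 52 ≡ 36; y = λ·(26 - 36) - 32 ≡ 73. → (36, 73)
3Q: (36, 73) + (26, 32). λ = (32 - 73)/(26 - 36) ≡ 48/79 mod 89. 79⁻¹ ≡ 80 (mod 89), so λ ≡ 13.
  x = λ² - 36 - 26 = 169 - 62 ≡ 18; y = λ·(36 - 18) - 73 ≡ 72. → (18, 72)
4Q: (18, 72) + (26, 32). λ = (32 - 72)/(26 - 18) ≡ 49/8 mod 89. 8⁻¹ ≡ 78 (mod 89), so λ ≡ 84.
  x = λ² - 18 - 26 = 7056 - 44 ≡ 70; y = λ·(18 - 70) - 72 ≡ 10. → (70, 10)
5Q: (70, 10) + (26, 32). λ = (32 - 10)/(26 - 70) ≡ 22/45 mod 89. 45⁻¹ ≡ 2 (mod 89), so λ ≡ 44.
  x = λ² - 70 - 26 = 1936 - 96 ≡ 60; y = λ·(70 - 60) - 10 ≡ 74. → (60, 74)
6Q: (60, 74) + (26, 32). λ = (32 - 74)/(26 - 60) ≡ 47/55 mod 89. 55⁻¹ ≡ 34 (mod 89) since 55·34 = 1870 ≡ 1, so λ ≡ 85.
  x = λ² - 60 - 26 = 7225 - 86 ≡ 19; y = λ·(60 - 19) - 74 ≡ 29. → (19, 29)
7Q: (19, 29) + (26, 32). λ = (32 - 29)/(26 - 19) ≡ 3/7 mod 89. 7⁻¹ ≡ 51 (mod 89) since 7·51 = 357 ≡ 1, so λ ≡ 64.
  x = λ² - 19 - 26 = 4096 - 45 ≡ 46; y = λ·(19 - 46) - 29 ≡ 23. → (46, 23)
8Q: (46, 23) + (26, 32). λ = (32 - 23)/(26 - 46) ≡ 9/69 mod 89. 69⁻¹ ≡ 40 (mod 89), so λ ≡ 4.
  x = λ² - 46 - 26 = 16 - 72 ≡ 33; y = λ·(46 - 33) - 23 ≡ 29. → (33, 29)
9Q: (33, 29) + (26, 32). λ = (32 - 29)/(26 - 33) ≡ 3/82 mod 89. 82⁻¹ ≡ 38 (mod 89) since 82·38 = 3116 ≡ 1, so λ ≡ 25.
  x = λ² - 33 - 26 = 625 - 59 ≡ 32; y = λ·(33 - 32) - 29 ≡ 85. → (32, 85)
10Q: (32, 85) + (26, 32). λ = (32 - 85)/(26 - 32) ≡ 36/83 mod 89. 83⁻¹ ≡ 74 (mod 89), so λ ≡ 83.
  x = λ² - 32 - 26 = 6889 - 58 ≡ 67; y = λ·(32 - 67) - 85 ≡ 36. → (67, 36)

(67, 36)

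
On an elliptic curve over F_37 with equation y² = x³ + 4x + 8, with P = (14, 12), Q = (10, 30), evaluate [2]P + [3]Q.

O

First 2P:
Repeated addition: build up to 2P.
2P: tangent at (14, 12): λ = (3·14² + 4)/(2·12) ≡ 0/24. 24⁻¹ ≡ 17 (mod 37), so λ ≡ 0·17 ≡ 0.
  x = λ² - 14 - 14 = 0 - 28 ≡ 9; y = λ·(14 - 9) - 12 ≡ 25. → (9, 25)
2P = (9, 25).
Next 3Q:
Repeated addition: build up to 3Q.
2Q: tangent at (10, 30): λ = (3·10² + 4)/(2·30) ≡ 8/23. 23⁻¹ ≡ 29 (mod 37) since 23·29 = 667 ≡ 1, so λ ≡ 8·29 ≡ 10.
  x = λ² - 10 - 10 = 100 - 20 ≡ 6; y = λ·(10 - 6) - 30 ≡ 10. → (6, 10)
3Q: (6, 10) + (10, 30). λ = (30 - 10)/(10 - 6) ≡ 20/4 mod 37. 4⁻¹ ≡ 28 (mod 37), so λ ≡ 5.
  x = λ² - 6 - 10 = 25 - 16 ≡ 9; y = λ·(6 - 9) - 10 ≡ 12. → (9, 12)
3Q = (9, 12).
Finally 2P + 3Q:
(9, 25) + (9, 12): same x and y₁ ≡ -y₂, so the sum is the point at infinity.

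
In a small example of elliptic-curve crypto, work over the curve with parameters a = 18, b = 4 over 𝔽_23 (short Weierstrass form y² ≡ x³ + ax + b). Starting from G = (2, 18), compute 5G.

Repeated addition: build up to 5G.
2G: tangent at (2, 18): λ = (3·2² + 18)/(2·18) ≡ 7/13. 13⁻¹ ≡ 16 (mod 23), so λ ≡ 7·16 ≡ 20.
  x = λ² - 2 - 2 = 400 - 4 ≡ 5; y = λ·(2 - 5) - 18 ≡ 14. → (5, 14)
3G: (5, 14) + (2, 18). λ = (18 - 14)/(2 - 5) ≡ 4/20 mod 23. 20⁻¹ ≡ 15 (mod 23) since 20·15 = 300 ≡ 1, so λ ≡ 14.
  x = λ² - 5 - 2 = 196 - 7 ≡ 5; y = λ·(5 - 5) - 14 ≡ 9. → (5, 9)
4G: (5, 9) + (2, 18). λ = (18 - 9)/(2 - 5) ≡ 9/20 mod 23. 20⁻¹ ≡ 15 (mod 23), so λ ≡ 20.
  x = λ² - 5 - 2 = 400 - 7 ≡ 2; y = λ·(5 - 2) - 9 ≡ 5. → (2, 5)
5G: (2, 5) + (2, 18): same x and y₁ ≡ -y₂, so the sum is O.

O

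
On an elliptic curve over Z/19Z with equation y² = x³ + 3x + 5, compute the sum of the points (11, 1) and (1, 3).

(11, 1) + (1, 3). λ = (3 - 1)/(1 - 11) ≡ 2/9 mod 19. 9⁻¹ ≡ 17 (mod 19) since 9·17 = 153 ≡ 1, so λ ≡ 15.
  x = λ² - 11 - 1 = 225 - 12 ≡ 4; y = λ·(11 - 4) - 1 ≡ 9. → (4, 9)

(4, 9)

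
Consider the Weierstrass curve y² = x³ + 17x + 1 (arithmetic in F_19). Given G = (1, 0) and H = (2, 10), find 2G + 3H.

First 2G:
Repeated addition: build up to 2G.
2G: (1, 0) + (1, 0): same x and y₁ ≡ -y₂, so the sum is the point at infinity.
2G = the point at infinity.
Next 3H:
Repeated addition: build up to 3H.
2H: tangent at (2, 10): λ = (3·2² + 17)/(2·10) ≡ 10/1. 1⁻¹ ≡ 1 (mod 19) since 1·1 = 1 ≡ 1, so λ ≡ 10·1 ≡ 10.
  x = λ² - 2 - 2 = 100 - 4 ≡ 1; y = λ·(2 - 1) - 10 ≡ 0. → (1, 0)
3H: (1, 0) + (2, 10). λ = (10 - 0)/(2 - 1) ≡ 10/1 mod 19. 1⁻¹ ≡ 1 (mod 19) since 1·1 = 1 ≡ 1, so λ ≡ 10.
  x = λ² - 1 - 2 = 100 - 3 ≡ 2; y = λ·(1 - 2) - 0 ≡ 9. → (2, 9)
3H = (2, 9).
Finally 2G + 3H:
the point at infinity + (2, 9) = (2, 9) (identity).

(2, 9)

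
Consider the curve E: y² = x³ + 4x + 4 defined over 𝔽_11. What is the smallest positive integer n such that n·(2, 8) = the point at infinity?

11

2P: tangent at (2, 8): λ = (3·2² + 4)/(2·8) ≡ 5/5. 5⁻¹ ≡ 9 (mod 11) since 5·9 = 45 ≡ 1, so λ ≡ 5·9 ≡ 1.
  x = λ² - 2 - 2 = 1 - 4 ≡ 8; y = λ·(2 - 8) - 8 ≡ 8. → (8, 8)
3P: (8, 8) + (2, 8). λ = (8 - 8)/(2 - 8) ≡ 0/5 mod 11. 5⁻¹ ≡ 9 (mod 11) since 5·9 = 45 ≡ 1, so λ ≡ 0.
  x = λ² - 8 - 2 = 0 - 10 ≡ 1; y = λ·(8 - 1) - 8 ≡ 3. → (1, 3)
4P: (1, 3) + (2, 8). λ = (8 - 3)/(2 - 1) ≡ 5/1 mod 11. 1⁻¹ ≡ 1 (mod 11), so λ ≡ 5.
  x = λ² - 1 - 2 = 25 - 3 ≡ 0; y = λ·(1 - 0) - 3 ≡ 2. → (0, 2)
5P: (0, 2) + (2, 8). λ = (8 - 2)/(2 - 0) ≡ 6/2 mod 11. 2⁻¹ ≡ 6 (mod 11) since 2·6 = 12 ≡ 1, so λ ≡ 3.
  x = λ² - 0 - 2 = 9 - 2 ≡ 7; y = λ·(0 - 7) - 2 ≡ 10. → (7, 10)
6P: (7, 10) + (2, 8). λ = (8 - 10)/(2 - 7) ≡ 9/6 mod 11. 6⁻¹ ≡ 2 (mod 11) since 6·2 = 12 ≡ 1, so λ ≡ 7.
  x = λ² - 7 - 2 = 49 - 9 ≡ 7; y = λ·(7 - 7) - 10 ≡ 1. → (7, 1)
7P: (7, 1) + (2, 8). λ = (8 - 1)/(2 - 7) ≡ 7/6 mod 11. 6⁻¹ ≡ 2 (mod 11), so λ ≡ 3.
  x = λ² - 7 - 2 = 9 - 9 ≡ 0; y = λ·(7 - 0) - 1 ≡ 9. → (0, 9)
8P: (0, 9) + (2, 8). λ = (8 - 9)/(2 - 0) ≡ 10/2 mod 11. 2⁻¹ ≡ 6 (mod 11), so λ ≡ 5.
  x = λ² - 0 - 2 = 25 - 2 ≡ 1; y = λ·(0 - 1) - 9 ≡ 8. → (1, 8)
9P: (1, 8) + (2, 8). λ = (8 - 8)/(2 - 1) ≡ 0/1 mod 11. 1⁻¹ ≡ 1 (mod 11), so λ ≡ 0.
  x = λ² - 1 - 2 = 0 - 3 ≡ 8; y = λ·(1 - 8) - 8 ≡ 3. → (8, 3)
10P: (8, 3) + (2, 8). λ = (8 - 3)/(2 - 8) ≡ 5/5 mod 11. 5⁻¹ ≡ 9 (mod 11), so λ ≡ 1.
  x = λ² - 8 - 2 = 1 - 10 ≡ 2; y = λ·(8 - 2) - 3 ≡ 3. → (2, 3)
11P: (2, 3) + (2, 8): same x and y₁ ≡ -y₂, so the sum is the point at infinity.
11P = the point at infinity, so the order is 11.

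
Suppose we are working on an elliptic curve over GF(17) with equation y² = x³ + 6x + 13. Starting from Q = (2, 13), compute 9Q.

Repeated addition: build up to 9Q.
2Q: tangent at (2, 13): λ = (3·2² + 6)/(2·13) ≡ 1/9. 9⁻¹ ≡ 2 (mod 17) since 9·2 = 18 ≡ 1, so λ ≡ 1·2 ≡ 2.
  x = λ² - 2 - 2 = 4 - 4 ≡ 0; y = λ·(2 - 0) - 13 ≡ 8. → (0, 8)
3Q: (0, 8) + (2, 13). λ = (13 - 8)/(2 - 0) ≡ 5/2 mod 17. 2⁻¹ ≡ 9 (mod 17), so λ ≡ 11.
  x = λ² - 0 - 2 = 121 - 2 ≡ 0; y = λ·(0 - 0) - 8 ≡ 9. → (0, 9)
4Q: (0, 9) + (2, 13). λ = (13 - 9)/(2 - 0) ≡ 4/2 mod 17. 2⁻¹ ≡ 9 (mod 17), so λ ≡ 2.
  x = λ² - 0 - 2 = 4 - 2 ≡ 2; y = λ·(0 - 2) - 9 ≡ 4. → (2, 4)
5Q: (2, 4) + (2, 13): same x and y₁ ≡ -y₂, so the sum is O.
6Q: O + (2, 13) = (2, 13) (identity).
7Q: tangent at (2, 13): λ = (3·2² + 6)/(2·13) ≡ 1/9. 9⁻¹ ≡ 2 (mod 17) since 9·2 = 18 ≡ 1, so λ ≡ 1·2 ≡ 2.
  x = λ² - 2 - 2 = 4 - 4 ≡ 0; y = λ·(2 - 0) - 13 ≡ 8. → (0, 8)
8Q: (0, 8) + (2, 13). λ = (13 - 8)/(2 - 0) ≡ 5/2 mod 17. 2⁻¹ ≡ 9 (mod 17), so λ ≡ 11.
  x = λ² - 0 - 2 = 121 - 2 ≡ 0; y = λ·(0 - 0) - 8 ≡ 9. → (0, 9)
9Q: (0, 9) + (2, 13). λ = (13 - 9)/(2 - 0) ≡ 4/2 mod 17. 2⁻¹ ≡ 9 (mod 17) since 2·9 = 18 ≡ 1, so λ ≡ 2.
  x = λ² - 0 - 2 = 4 - 2 ≡ 2; y = λ·(0 - 2) - 9 ≡ 4. → (2, 4)

(2, 4)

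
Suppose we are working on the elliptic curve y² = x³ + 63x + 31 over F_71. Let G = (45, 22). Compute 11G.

Repeated addition: build up to 11G.
2G: tangent at (45, 22): λ = (3·45² + 63)/(2·22) ≡ 32/44. 44⁻¹ ≡ 21 (mod 71), so λ ≡ 32·21 ≡ 33.
  x = λ² - 45 - 45 = 1089 - 90 ≡ 5; y = λ·(45 - 5) - 22 ≡ 20. → (5, 20)
3G: (5, 20) + (45, 22). λ = (22 - 20)/(45 - 5) ≡ 2/40 mod 71. 40⁻¹ ≡ 16 (mod 71), so λ ≡ 32.
  x = λ² - 5 - 45 = 1024 - 50 ≡ 51; y = λ·(5 - 51) - 20 ≡ 70. → (51, 70)
4G: (51, 70) + (45, 22). λ = (22 - 70)/(45 - 51) ≡ 23/65 mod 71. 65⁻¹ ≡ 59 (mod 71), so λ ≡ 8.
  x = λ² - 51 - 45 = 64 - 96 ≡ 39; y = λ·(51 - 39) - 70 ≡ 26. → (39, 26)
5G: (39, 26) + (45, 22). λ = (22 - 26)/(45 - 39) ≡ 67/6 mod 71. 6⁻¹ ≡ 12 (mod 71), so λ ≡ 23.
  x = λ² - 39 - 45 = 529 - 84 ≡ 19; y = λ·(39 - 19) - 26 ≡ 8. → (19, 8)
6G: (19, 8) + (45, 22). λ = (22 - 8)/(45 - 19) ≡ 14/26 mod 71. 26⁻¹ ≡ 41 (mod 71), so λ ≡ 6.
  x = λ² - 19 - 45 = 36 - 64 ≡ 43; y = λ·(19 - 43) - 8 ≡ 61. → (43, 61)
7G: (43, 61) + (45, 22). λ = (22 - 61)/(45 - 43) ≡ 32/2 mod 71. 2⁻¹ ≡ 36 (mod 71) since 2·36 = 72 ≡ 1, so λ ≡ 16.
  x = λ² - 43 - 45 = 256 - 88 ≡ 26; y = λ·(43 - 26) - 61 ≡ 69. → (26, 69)
8G: (26, 69) + (45, 22). λ = (22 - 69)/(45 - 26) ≡ 24/19 mod 71. 19⁻¹ ≡ 15 (mod 71) since 19·15 = 285 ≡ 1, so λ ≡ 5.
  x = λ² - 26 - 45 = 25 - 71 ≡ 25; y = λ·(26 - 25) - 69 ≡ 7. → (25, 7)
9G: (25, 7) + (45, 22). λ = (22 - 7)/(45 - 25) ≡ 15/20 mod 71. 20⁻¹ ≡ 32 (mod 71), so λ ≡ 54.
  x = λ² - 25 - 45 = 2916 - 70 ≡ 6; y = λ·(25 - 6) - 7 ≡ 25. → (6, 25)
10G: (6, 25) + (45, 22). λ = (22 - 25)/(45 - 6) ≡ 68/39 mod 71. 39⁻¹ ≡ 51 (mod 71) since 39·51 = 1989 ≡ 1, so λ ≡ 60.
  x = λ² - 6 - 45 = 3600 - 51 ≡ 70; y = λ·(6 - 70) - 25 ≡ 40. → (70, 40)
11G: (70, 40) + (45, 22). λ = (22 - 40)/(45 - 70) ≡ 53/46 mod 71. 46⁻¹ ≡ 17 (mod 71) since 46·17 = 782 ≡ 1, so λ ≡ 49.
  x = λ² - 70 - 45 = 2401 - 115 ≡ 14; y = λ·(70 - 14) - 40 ≡ 6. → (14, 6)

(14, 6)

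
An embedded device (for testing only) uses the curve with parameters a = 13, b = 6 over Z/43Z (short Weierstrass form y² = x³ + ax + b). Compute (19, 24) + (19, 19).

O

The two points share x = 19 and their y-coordinates satisfy 24 + 19 ≡ 0 (mod 43), so they are inverses. Their sum is the point at infinity.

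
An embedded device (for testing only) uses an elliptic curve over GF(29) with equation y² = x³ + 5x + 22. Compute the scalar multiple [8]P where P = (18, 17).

(19, 4)

Double-and-add on 8 = (1000)₂. Start with P = (18, 17) for the leading 1-bit.
double: tangent at (18, 17): λ = (3·18² + 5)/(2·17) ≡ 20/5. 5⁻¹ ≡ 6 (mod 29), so λ ≡ 20·6 ≡ 4.
  x = λ² - 18 - 18 = 16 - 36 ≡ 9; y = λ·(18 - 9) - 17 ≡ 19. → (9, 19)
double: tangent at (9, 19): λ = (3·9² + 5)/(2·19) ≡ 16/9. 9⁻¹ ≡ 13 (mod 29), so λ ≡ 16·13 ≡ 5.
  x = λ² - 9 - 9 = 25 - 18 ≡ 7; y = λ·(9 - 7) - 19 ≡ 20. → (7, 20)
double: tangent at (7, 20): λ = (3·7² + 5)/(2·20) ≡ 7/11. 11⁻¹ ≡ 8 (mod 29), so λ ≡ 7·8 ≡ 27.
  x = λ² - 7 - 7 = 729 - 14 ≡ 19; y = λ·(7 - 19) - 20 ≡ 4. → (19, 4)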